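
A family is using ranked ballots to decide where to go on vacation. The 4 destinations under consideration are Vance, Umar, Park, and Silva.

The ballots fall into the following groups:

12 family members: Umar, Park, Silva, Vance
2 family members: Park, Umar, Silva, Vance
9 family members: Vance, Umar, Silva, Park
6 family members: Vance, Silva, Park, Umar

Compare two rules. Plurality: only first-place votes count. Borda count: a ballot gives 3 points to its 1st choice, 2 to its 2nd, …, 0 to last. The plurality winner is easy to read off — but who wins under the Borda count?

Umar

Plurality first-place counts: Vance 15, Umar 12, Park 2, Silva 0 → Vance.
Borda totals: Vance 45, Umar 58, Park 36, Silva 35 → Umar.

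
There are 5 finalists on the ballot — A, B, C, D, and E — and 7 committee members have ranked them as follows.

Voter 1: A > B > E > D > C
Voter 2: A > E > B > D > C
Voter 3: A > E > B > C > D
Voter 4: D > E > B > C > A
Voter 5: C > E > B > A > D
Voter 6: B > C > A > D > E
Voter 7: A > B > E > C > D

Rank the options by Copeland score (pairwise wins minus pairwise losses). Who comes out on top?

Pairwise results:
  A vs B: A wins 4–3.
  A vs C: A wins 4–3.
  A vs D: A wins 6–1.
  A vs E: A wins 5–2.
  B vs C: B wins 6–1.
  B vs D: B wins 6–1.
  B vs E: E wins 4–3.
  C vs D: C wins 4–3.
  C vs E: E wins 5–2.
  D vs E: E wins 5–2.
Copeland scores (wins − losses):
  A: 4 − 0 = 4
  B: 2 − 2 = 0
  C: 1 − 3 = -2
  D: 0 − 4 = -4
  E: 3 − 1 = 2
A has the best Copeland score.

A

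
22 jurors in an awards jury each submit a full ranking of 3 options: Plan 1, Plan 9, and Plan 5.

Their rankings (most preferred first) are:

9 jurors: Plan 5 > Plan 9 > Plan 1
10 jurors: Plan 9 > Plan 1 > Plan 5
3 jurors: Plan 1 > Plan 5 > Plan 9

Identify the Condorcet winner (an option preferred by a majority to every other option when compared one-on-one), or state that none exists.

No Condorcet winner

Head-to-head results (22 voters total):
Plan 1 vs Plan 9: Plan 9 wins 19–3.
Plan 1 vs Plan 5: Plan 1 wins 13–9.
Plan 9 vs Plan 5: Plan 5 wins 12–10.
No candidate beats all others: Plan 1 beats Plan 5 beats Plan 9 beats Plan 1, a majority cycle.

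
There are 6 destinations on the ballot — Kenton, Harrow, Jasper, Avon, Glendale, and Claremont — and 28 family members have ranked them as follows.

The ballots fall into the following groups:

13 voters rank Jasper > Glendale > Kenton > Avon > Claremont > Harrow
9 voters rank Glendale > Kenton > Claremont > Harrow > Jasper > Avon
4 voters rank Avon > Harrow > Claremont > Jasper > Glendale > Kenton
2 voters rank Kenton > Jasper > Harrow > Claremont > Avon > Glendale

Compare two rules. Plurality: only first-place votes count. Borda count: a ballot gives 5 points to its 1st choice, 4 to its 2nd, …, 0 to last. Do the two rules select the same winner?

Plurality first-place counts: Kenton 2, Harrow 0, Jasper 13, Avon 4, Glendale 9, Claremont 0 → Jasper.
Borda totals: Kenton 85, Harrow 40, Jasper 90, Avon 48, Glendale 101, Claremont 56 → Glendale.
The two rules disagree: plurality picks Jasper, Borda picks Glendale.

No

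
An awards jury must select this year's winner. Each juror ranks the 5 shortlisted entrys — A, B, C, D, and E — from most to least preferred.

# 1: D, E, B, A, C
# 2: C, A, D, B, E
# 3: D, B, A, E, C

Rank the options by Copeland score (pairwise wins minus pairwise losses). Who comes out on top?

D

Pairwise results:
  A vs B: B wins 2–1.
  A vs C: A wins 2–1.
  A vs D: D wins 2–1.
  A vs E: A wins 2–1.
  B vs C: B wins 2–1.
  B vs D: D wins 3–0.
  B vs E: B wins 2–1.
  C vs D: D wins 2–1.
  C vs E: E wins 2–1.
  D vs E: D wins 3–0.
Copeland scores (wins − losses):
  A: 2 − 2 = 0
  B: 3 − 1 = 2
  C: 0 − 4 = -4
  D: 4 − 0 = 4
  E: 1 − 3 = -2
D has the best Copeland score.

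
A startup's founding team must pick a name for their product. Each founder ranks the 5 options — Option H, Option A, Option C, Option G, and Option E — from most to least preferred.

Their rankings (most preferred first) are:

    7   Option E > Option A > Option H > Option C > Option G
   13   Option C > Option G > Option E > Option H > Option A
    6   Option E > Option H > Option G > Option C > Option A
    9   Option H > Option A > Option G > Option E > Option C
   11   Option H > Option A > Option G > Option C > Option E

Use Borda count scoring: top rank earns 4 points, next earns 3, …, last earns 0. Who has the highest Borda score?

Option H

Borda scores:
  Option H: 7·2 + 13·1 + 6·3 + 9·4 + 11·4 = 125
  Option A: 7·3 + 13·0 + 6·0 + 9·3 + 11·3 = 81
  Option C: 7·1 + 13·4 + 6·1 + 9·0 + 11·1 = 76
  Option G: 7·0 + 13·3 + 6·2 + 9·2 + 11·2 = 91
  Option E: 7·4 + 13·2 + 6·4 + 9·1 + 11·0 = 87
Option H has the highest total.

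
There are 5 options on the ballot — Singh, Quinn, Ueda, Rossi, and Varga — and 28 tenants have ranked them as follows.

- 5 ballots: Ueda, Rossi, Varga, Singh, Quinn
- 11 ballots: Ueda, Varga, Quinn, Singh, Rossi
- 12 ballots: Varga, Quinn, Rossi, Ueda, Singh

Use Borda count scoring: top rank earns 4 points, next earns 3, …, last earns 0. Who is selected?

Varga

Borda scores:
  Singh: 5·1 + 11·1 + 12·0 = 16
  Quinn: 5·0 + 11·2 + 12·3 = 58
  Ueda: 5·4 + 11·4 + 12·1 = 76
  Rossi: 5·3 + 11·0 + 12·2 = 39
  Varga: 5·2 + 11·3 + 12·4 = 91
Varga has the highest total.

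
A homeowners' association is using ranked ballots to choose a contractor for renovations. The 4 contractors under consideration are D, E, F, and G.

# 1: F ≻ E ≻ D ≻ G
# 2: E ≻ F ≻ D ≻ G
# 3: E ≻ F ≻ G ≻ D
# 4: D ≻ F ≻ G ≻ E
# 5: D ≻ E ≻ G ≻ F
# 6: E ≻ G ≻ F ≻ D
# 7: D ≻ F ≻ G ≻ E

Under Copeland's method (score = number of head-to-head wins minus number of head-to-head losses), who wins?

E

Pairwise results:
  D vs E: E wins 4–3.
  D vs F: F wins 4–3.
  D vs G: D wins 5–2.
  E vs F: E wins 4–3.
  E vs G: E wins 5–2.
  F vs G: F wins 5–2.
Copeland scores (wins − losses):
  D: 1 − 2 = -1
  E: 3 − 0 = 3
  F: 2 − 1 = 1
  G: 0 − 3 = -3
E has the best Copeland score.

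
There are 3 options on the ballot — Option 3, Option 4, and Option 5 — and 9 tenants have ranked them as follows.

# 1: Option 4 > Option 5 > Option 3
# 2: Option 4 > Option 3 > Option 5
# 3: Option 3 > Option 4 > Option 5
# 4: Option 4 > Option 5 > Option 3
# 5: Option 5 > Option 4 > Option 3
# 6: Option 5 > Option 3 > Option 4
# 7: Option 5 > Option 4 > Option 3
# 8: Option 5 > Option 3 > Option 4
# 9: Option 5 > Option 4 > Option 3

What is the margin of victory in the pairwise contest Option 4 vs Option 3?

3

Ballots ranking Option 4 above Option 3: 6.
Ballots ranking Option 3 above Option 4: 3.
Option 4 wins 6–3, a margin of 3.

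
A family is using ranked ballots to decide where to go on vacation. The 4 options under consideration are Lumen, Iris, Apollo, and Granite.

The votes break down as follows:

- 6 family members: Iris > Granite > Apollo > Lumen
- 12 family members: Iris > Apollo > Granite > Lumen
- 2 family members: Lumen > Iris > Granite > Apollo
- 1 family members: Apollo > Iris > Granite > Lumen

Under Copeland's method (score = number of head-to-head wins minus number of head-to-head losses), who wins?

Iris

Pairwise results:
  Lumen vs Iris: Iris wins 19–2.
  Lumen vs Apollo: Apollo wins 19–2.
  Lumen vs Granite: Granite wins 19–2.
  Iris vs Apollo: Iris wins 20–1.
  Iris vs Granite: Iris wins 21–0.
  Apollo vs Granite: Apollo wins 13–8.
Copeland scores (wins − losses):
  Lumen: 0 − 3 = -3
  Iris: 3 − 0 = 3
  Apollo: 2 − 1 = 1
  Granite: 1 − 2 = -1
Iris has the best Copeland score.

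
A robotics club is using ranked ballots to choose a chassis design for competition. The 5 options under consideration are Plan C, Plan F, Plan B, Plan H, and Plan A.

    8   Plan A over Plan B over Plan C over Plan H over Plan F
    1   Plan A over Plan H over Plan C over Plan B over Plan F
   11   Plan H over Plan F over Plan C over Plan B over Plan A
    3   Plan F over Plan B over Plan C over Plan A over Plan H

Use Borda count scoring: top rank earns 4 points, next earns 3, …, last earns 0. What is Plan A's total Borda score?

Borda scores:
  Plan C: 8·2 + 2 + 11·2 + 3·2 = 46
  Plan F: 8·0 + 0 + 11·3 + 3·4 = 45
  Plan B: 8·3 + 1 + 11·1 + 3·3 = 45
  Plan H: 8·1 + 3 + 11·4 + 3·0 = 55
  Plan A: 8·4 + 4 + 11·0 + 3·1 = 39

39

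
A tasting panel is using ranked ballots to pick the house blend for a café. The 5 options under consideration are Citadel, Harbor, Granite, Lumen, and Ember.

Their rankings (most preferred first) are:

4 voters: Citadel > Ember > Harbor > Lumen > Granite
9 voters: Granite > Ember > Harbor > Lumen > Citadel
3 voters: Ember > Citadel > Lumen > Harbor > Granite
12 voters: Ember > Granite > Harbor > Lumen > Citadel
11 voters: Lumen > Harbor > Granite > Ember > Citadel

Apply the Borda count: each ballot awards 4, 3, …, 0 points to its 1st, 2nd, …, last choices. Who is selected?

Borda scores:
  Citadel: 4·4 + 9·0 + 3·3 + 12·0 + 11·0 = 25
  Harbor: 4·2 + 9·2 + 3·1 + 12·2 + 11·3 = 86
  Granite: 4·0 + 9·4 + 3·0 + 12·3 + 11·2 = 94
  Lumen: 4·1 + 9·1 + 3·2 + 12·1 + 11·4 = 75
  Ember: 4·3 + 9·3 + 3·4 + 12·4 + 11·1 = 110
Ember has the highest total.

Ember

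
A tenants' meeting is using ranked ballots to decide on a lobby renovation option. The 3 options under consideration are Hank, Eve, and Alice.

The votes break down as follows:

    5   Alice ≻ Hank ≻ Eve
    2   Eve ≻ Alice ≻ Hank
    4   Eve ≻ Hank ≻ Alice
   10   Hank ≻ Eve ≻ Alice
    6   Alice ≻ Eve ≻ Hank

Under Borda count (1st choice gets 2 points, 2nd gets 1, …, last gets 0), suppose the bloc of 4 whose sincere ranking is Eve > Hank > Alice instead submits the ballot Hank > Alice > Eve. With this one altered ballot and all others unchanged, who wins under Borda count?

Borda totals with the altered ballot: Hank 33, Eve 20, Alice 28.
The winner is unchanged: still Hank.

Hank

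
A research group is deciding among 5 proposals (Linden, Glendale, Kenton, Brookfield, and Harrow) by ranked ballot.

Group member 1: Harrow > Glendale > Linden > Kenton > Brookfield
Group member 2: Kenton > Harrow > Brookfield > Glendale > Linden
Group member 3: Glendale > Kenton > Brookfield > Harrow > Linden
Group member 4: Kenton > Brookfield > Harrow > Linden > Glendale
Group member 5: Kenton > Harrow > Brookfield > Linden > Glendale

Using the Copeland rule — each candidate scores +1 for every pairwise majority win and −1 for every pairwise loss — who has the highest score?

Kenton

Pairwise results:
  Linden vs Glendale: Glendale wins 3–2.
  Linden vs Kenton: Kenton wins 4–1.
  Linden vs Brookfield: Brookfield wins 4–1.
  Linden vs Harrow: Harrow wins 5–0.
  Glendale vs Kenton: Kenton wins 3–2.
  Glendale vs Brookfield: Brookfield wins 3–2.
  Glendale vs Harrow: Harrow wins 4–1.
  Kenton vs Brookfield: Kenton wins 5–0.
  Kenton vs Harrow: Kenton wins 4–1.
  Brookfield vs Harrow: Harrow wins 3–2.
Copeland scores (wins − losses):
  Linden: 0 − 4 = -4
  Glendale: 1 − 3 = -2
  Kenton: 4 − 0 = 4
  Brookfield: 2 − 2 = 0
  Harrow: 3 − 1 = 2
Kenton has the best Copeland score.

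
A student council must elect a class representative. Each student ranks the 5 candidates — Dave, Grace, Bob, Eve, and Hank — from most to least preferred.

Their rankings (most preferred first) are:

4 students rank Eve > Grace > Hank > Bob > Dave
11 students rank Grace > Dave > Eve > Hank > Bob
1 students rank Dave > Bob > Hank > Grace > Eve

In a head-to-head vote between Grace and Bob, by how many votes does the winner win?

14

Ballots ranking Grace above Bob: 4+11 = 15.
Ballots ranking Bob above Grace: 1.
Grace wins 15–1, a margin of 14.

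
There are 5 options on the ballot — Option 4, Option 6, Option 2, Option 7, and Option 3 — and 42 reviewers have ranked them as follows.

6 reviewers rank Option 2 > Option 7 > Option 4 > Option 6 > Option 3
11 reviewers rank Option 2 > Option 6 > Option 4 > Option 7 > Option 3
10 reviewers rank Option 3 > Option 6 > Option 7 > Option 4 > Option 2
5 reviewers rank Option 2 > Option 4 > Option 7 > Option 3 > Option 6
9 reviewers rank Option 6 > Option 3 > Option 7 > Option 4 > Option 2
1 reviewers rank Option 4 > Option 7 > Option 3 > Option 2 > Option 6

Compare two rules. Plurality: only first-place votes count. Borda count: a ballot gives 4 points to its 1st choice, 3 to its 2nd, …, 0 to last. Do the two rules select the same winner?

No

Plurality first-place counts: Option 4 1, Option 6 9, Option 2 22, Option 7 0, Option 3 10 → Option 2.
Borda totals: Option 4 72, Option 6 105, Option 2 89, Option 7 80, Option 3 74 → Option 6.
The two rules disagree: plurality picks Option 2, Borda picks Option 6.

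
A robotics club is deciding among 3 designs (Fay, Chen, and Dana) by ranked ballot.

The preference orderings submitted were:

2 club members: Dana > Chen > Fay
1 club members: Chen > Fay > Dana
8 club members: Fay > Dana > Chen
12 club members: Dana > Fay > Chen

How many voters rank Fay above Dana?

9

Ballots ranking Fay above Dana: 1+8 = 9.
Ballots ranking Dana above Fay: 2+12 = 14.
So 9 of 23 voters prefer Fay to Dana.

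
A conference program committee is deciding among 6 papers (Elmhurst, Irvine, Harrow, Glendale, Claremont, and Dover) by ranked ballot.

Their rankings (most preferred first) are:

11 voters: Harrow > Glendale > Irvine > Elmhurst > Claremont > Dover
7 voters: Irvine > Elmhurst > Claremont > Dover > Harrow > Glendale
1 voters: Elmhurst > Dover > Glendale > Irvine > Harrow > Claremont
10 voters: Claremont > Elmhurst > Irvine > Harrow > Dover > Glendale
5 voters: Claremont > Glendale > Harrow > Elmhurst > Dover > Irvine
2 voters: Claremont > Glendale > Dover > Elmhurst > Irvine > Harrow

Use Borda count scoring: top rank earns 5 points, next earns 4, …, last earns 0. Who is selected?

Borda scores:
  Elmhurst: 11·2 + 7·4 + 5 + 10·4 + 5·2 + 2·2 = 109
  Irvine: 11·3 + 7·5 + 2 + 10·3 + 5·0 + 2·1 = 102
  Harrow: 11·5 + 7·1 + 1 + 10·2 + 5·3 + 2·0 = 98
  Glendale: 11·4 + 7·0 + 3 + 10·0 + 5·4 + 2·4 = 75
  Claremont: 11·1 + 7·3 + 0 + 10·5 + 5·5 + 2·5 = 117
  Dover: 11·0 + 7·2 + 4 + 10·1 + 5·1 + 2·3 = 39
Claremont has the highest total.

Claremont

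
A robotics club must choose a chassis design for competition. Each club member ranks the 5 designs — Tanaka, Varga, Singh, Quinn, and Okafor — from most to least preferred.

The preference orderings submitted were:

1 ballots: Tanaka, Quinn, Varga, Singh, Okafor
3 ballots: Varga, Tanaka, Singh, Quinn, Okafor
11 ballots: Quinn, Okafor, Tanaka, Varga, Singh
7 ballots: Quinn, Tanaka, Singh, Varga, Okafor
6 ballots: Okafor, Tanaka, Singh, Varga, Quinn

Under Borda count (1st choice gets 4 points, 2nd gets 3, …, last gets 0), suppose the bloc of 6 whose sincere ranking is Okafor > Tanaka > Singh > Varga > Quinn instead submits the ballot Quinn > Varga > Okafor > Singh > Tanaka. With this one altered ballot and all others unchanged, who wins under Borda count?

Quinn

Borda totals with the altered ballot: Tanaka 56, Varga 50, Singh 27, Quinn 102, Okafor 45.
The winner is unchanged: still Quinn.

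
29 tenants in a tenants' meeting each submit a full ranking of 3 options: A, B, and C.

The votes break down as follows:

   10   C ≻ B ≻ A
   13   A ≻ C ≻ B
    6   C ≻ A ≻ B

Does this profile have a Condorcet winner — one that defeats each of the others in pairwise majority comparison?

Yes

Head-to-head results (29 voters total):
A vs B: A wins 19–10.
A vs C: C wins 16–13.
B vs C: C wins 29–0.
C beats each rival — A (16–13), B (29–0) — so C is the Condorcet winner.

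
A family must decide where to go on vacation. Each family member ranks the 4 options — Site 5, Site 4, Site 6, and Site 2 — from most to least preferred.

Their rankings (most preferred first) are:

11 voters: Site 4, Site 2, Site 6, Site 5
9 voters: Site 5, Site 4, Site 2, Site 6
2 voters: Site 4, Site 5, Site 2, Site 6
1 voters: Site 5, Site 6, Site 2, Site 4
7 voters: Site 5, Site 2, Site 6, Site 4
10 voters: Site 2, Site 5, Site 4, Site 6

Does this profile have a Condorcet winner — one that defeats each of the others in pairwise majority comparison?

Head-to-head results (40 voters total):
Site 5 vs Site 4: Site 5 wins 27–13.
Site 5 vs Site 6: Site 5 wins 29–11.
Site 5 vs Site 2: Site 2 wins 21–19.
Site 4 vs Site 6: Site 4 wins 32–8.
Site 4 vs Site 2: Site 4 wins 22–18.
Site 6 vs Site 2: Site 2 wins 39–1.
No candidate beats all others: Site 5 beats Site 4 beats Site 2 beats Site 5, a majority cycle.

No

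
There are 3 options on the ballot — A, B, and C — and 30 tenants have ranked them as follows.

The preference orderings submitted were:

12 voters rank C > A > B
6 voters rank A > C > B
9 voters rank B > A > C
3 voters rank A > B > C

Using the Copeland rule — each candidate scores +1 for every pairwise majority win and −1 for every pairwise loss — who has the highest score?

A

Pairwise results:
  A vs B: A wins 21–9.
  A vs C: A wins 18–12.
  B vs C: C wins 18–12.
Copeland scores (wins − losses):
  A: 2 − 0 = 2
  B: 0 − 2 = -2
  C: 1 − 1 = 0
A has the best Copeland score.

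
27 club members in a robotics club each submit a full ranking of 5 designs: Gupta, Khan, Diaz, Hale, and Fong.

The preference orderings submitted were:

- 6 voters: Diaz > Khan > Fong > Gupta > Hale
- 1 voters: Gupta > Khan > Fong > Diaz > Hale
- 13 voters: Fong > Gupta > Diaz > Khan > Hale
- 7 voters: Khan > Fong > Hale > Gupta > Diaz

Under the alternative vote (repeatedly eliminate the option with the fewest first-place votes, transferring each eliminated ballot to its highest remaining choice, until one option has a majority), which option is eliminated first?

Round 1: Fong 13, Khan 7, Diaz 6, Gupta 1, Hale 0. Hale has the fewest and is eliminated.
Round 2: Fong 13, Khan 7, Diaz 6, Gupta 1. Gupta has the fewest and is eliminated.
Round 3: Fong 13, Khan 8, Diaz 6. Diaz has the fewest and is eliminated.
Round 4: Khan 14, Fong 13. Khan has a majority.

Hale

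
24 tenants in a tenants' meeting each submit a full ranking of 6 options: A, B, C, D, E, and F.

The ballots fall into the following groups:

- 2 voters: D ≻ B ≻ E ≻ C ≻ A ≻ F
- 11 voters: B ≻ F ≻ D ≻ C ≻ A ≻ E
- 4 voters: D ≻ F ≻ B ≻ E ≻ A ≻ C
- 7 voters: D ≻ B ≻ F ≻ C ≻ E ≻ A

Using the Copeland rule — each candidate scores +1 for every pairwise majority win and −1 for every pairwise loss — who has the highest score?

Pairwise results:
  A vs B: B wins 24–0.
  A vs C: C wins 20–4.
  A vs D: D wins 24–0.
  A vs E: E wins 13–11.
  A vs F: F wins 22–2.
  B vs C: B wins 24–0.
  B vs D: D wins 13–11.
  B vs E: B wins 24–0.
  B vs F: B wins 20–4.
  C vs D: D wins 24–0.
  C vs E: C wins 18–6.
  C vs F: F wins 22–2.
  D vs E: D wins 24–0.
  D vs F: D wins 13–11.
  E vs F: F wins 22–2.
Copeland scores (wins − losses):
  A: 0 − 5 = -5
  B: 4 − 1 = 3
  C: 2 − 3 = -1
  D: 5 − 0 = 5
  E: 1 − 4 = -3
  F: 3 − 2 = 1
D has the best Copeland score.

D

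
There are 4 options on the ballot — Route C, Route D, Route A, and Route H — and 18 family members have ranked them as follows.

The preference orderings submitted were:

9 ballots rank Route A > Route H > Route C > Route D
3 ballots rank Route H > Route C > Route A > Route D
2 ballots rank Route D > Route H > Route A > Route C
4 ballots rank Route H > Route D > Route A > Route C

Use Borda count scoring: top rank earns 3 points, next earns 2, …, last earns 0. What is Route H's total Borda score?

Borda scores:
  Route C: 9·1 + 3·2 + 2·0 + 4·0 = 15
  Route D: 9·0 + 3·0 + 2·3 + 4·2 = 14
  Route A: 9·3 + 3·1 + 2·1 + 4·1 = 36
  Route H: 9·2 + 3·3 + 2·2 + 4·3 = 43

43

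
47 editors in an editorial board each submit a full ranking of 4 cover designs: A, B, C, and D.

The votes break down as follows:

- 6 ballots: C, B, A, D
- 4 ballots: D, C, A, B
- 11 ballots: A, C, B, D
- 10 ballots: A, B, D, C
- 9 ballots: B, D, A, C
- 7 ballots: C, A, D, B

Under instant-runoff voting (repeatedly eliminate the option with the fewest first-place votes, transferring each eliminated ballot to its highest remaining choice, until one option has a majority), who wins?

Round 1: A 21, C 13, B 9, D 4. D has the fewest and is eliminated.
Round 2: A 21, C 17, B 9. B has the fewest and is eliminated.
Round 3: A 30, C 17. A has a majority.

A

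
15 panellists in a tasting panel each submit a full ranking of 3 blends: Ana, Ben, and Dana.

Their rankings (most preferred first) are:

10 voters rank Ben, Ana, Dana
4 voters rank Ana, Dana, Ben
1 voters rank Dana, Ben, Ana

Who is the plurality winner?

First-place vote totals:
  Ana: 4
  Ben: 10
  Dana: 1
Ben has the most first-place votes.

Ben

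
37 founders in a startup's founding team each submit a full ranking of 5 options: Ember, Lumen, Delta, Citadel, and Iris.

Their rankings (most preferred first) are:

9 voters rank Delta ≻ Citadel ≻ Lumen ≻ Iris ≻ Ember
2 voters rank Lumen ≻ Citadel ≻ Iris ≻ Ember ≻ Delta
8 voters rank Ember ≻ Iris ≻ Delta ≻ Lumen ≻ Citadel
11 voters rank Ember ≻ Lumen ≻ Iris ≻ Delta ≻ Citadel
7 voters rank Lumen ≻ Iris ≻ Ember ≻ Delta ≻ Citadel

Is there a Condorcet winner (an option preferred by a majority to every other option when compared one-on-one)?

Head-to-head results (37 voters total):
Ember vs Lumen: Ember wins 19–18.
Ember vs Delta: Ember wins 28–9.
Ember vs Citadel: Ember wins 26–11.
Ember vs Iris: Ember wins 19–18.
Lumen vs Delta: Lumen wins 20–17.
Lumen vs Citadel: Lumen wins 28–9.
Lumen vs Iris: Lumen wins 29–8.
Delta vs Citadel: Delta wins 35–2.
Delta vs Iris: Iris wins 28–9.
Citadel vs Iris: Iris wins 26–11.
Ember beats each rival — Lumen (19–18), Delta (28–9), Citadel (26–11), Iris (19–18) — so Ember is the Condorcet winner.

Yes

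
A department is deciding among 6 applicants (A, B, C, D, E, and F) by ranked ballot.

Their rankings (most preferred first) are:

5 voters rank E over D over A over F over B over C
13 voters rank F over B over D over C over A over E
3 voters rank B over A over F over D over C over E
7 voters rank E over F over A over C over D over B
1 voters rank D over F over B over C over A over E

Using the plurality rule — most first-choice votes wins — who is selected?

F

First-place vote totals:
  A: 0
  B: 3
  C: 0
  D: 1
  E: 12
  F: 13
F has the most first-place votes.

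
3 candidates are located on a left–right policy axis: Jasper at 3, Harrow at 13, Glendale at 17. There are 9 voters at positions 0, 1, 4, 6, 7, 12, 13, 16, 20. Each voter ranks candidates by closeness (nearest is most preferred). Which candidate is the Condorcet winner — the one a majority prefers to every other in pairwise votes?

With single-peaked preferences on a line, the Condorcet winner is the candidate closest to the median voter.
The median voter (position 7) is closest to Jasper at 3.
Check: Jasper vs Glendale — voters closer to Jasper: 5 of 9.

Jasper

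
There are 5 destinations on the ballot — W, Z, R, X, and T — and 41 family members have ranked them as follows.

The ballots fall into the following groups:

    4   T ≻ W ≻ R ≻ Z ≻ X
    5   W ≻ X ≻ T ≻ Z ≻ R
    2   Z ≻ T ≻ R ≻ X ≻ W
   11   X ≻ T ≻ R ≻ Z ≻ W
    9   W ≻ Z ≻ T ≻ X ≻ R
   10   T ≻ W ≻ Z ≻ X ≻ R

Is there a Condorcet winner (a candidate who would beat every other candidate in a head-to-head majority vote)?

Head-to-head results (41 voters total):
W vs Z: W wins 28–13.
W vs R: W wins 28–13.
W vs X: W wins 28–13.
W vs T: T wins 27–14.
Z vs R: Z wins 26–15.
Z vs X: Z wins 25–16.
Z vs T: T wins 30–11.
R vs X: X wins 35–6.
R vs T: T wins 41–0.
X vs T: T wins 25–16.
T beats each rival — W (27–14), Z (30–11), R (41–0), X (25–16) — so T is the Condorcet winner.

Yes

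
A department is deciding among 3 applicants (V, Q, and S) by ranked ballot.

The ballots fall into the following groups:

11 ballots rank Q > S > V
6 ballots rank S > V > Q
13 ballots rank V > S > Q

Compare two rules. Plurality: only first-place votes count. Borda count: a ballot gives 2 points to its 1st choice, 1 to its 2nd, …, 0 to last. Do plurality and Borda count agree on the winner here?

Plurality first-place counts: V 13, Q 11, S 6 → V.
Borda totals: V 32, Q 22, S 36 → S.
The two rules disagree: plurality picks V, Borda picks S.

No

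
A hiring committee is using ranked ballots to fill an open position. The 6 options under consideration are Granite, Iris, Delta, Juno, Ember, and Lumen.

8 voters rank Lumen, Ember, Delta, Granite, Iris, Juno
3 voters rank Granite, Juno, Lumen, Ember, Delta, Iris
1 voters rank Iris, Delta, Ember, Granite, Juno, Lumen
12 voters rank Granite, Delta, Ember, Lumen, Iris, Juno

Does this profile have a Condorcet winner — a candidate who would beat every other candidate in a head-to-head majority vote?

Head-to-head results (24 voters total):
Granite vs Iris: Granite wins 23–1.
Granite vs Delta: Granite wins 15–9.
Granite vs Juno: Granite wins 24–0.
Granite vs Ember: Granite wins 15–9.
Granite vs Lumen: Granite wins 16–8.
Iris vs Delta: Delta wins 23–1.
Iris vs Juno: Iris wins 21–3.
Iris vs Ember: Ember wins 23–1.
Iris vs Lumen: Lumen wins 23–1.
Delta vs Juno: Delta wins 21–3.
Delta vs Ember: Delta wins 13–11.
Delta vs Lumen: Delta wins 13–11.
Juno vs Ember: Ember wins 21–3.
Juno vs Lumen: Lumen wins 20–4.
Ember vs Lumen: Ember wins 13–11.
Granite beats each rival — Iris (23–1), Delta (15–9), Juno (24–0), Ember (15–9), Lumen (16–8) — so Granite is the Condorcet winner.

Yes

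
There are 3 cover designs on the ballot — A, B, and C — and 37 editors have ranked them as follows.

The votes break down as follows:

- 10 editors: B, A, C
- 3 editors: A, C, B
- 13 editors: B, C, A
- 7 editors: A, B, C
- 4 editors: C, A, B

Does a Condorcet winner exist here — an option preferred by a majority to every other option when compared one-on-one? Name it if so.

B

Head-to-head results (37 voters total):
A vs B: B wins 23–14.
A vs C: A wins 20–17.
B vs C: B wins 30–7.
B beats each rival — A (23–14), C (30–7) — so B is the Condorcet winner.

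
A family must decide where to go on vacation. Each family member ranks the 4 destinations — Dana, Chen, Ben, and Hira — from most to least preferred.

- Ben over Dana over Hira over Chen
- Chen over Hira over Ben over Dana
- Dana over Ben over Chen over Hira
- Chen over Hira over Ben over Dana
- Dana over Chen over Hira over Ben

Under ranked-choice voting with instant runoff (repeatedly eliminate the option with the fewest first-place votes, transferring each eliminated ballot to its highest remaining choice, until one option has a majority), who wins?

Round 1: Dana 2, Chen 2, Ben 1, Hira 0. Hira has the fewest and is eliminated.
Round 2: Dana 2, Chen 2, Ben 1. Ben has the fewest and is eliminated.
Round 3: Dana 3, Chen 2. Dana has a majority.

Dana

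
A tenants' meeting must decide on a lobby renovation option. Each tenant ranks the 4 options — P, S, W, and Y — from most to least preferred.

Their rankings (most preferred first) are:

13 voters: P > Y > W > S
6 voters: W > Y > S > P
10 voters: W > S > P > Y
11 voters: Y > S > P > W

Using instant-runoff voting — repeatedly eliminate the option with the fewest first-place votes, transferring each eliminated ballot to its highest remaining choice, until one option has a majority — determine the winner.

Round 1: W 16, P 13, Y 11, S 0. S has the fewest and is eliminated.
Round 2: W 16, P 13, Y 11. Y has the fewest and is eliminated.
Round 3: P 24, W 16. P has a majority.

P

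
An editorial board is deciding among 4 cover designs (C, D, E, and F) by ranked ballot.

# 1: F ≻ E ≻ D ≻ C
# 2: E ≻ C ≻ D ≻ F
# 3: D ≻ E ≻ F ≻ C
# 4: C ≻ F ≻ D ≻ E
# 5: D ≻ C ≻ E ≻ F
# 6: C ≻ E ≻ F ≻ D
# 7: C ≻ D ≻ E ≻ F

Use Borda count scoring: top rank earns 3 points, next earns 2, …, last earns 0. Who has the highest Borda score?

Borda scores:
  C: 0 + 2 + 0 + 3 + 2 + 3 + 3 = 13
  D: 1 + 1 + 3 + 1 + 3 + 0 + 2 = 11
  E: 2 + 3 + 2 + 0 + 1 + 2 + 1 = 11
  F: 3 + 0 + 1 + 2 + 0 + 1 + 0 = 7
C has the highest total.

C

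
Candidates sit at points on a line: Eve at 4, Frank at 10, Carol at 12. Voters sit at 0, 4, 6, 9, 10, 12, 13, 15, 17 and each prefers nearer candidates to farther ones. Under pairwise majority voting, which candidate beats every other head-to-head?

With single-peaked preferences on a line, the Condorcet winner is the candidate closest to the median voter.
The median voter (position 10) is closest to Frank at 10.
Check: Frank vs Eve — voters closer to Frank: 6 of 9.

Frank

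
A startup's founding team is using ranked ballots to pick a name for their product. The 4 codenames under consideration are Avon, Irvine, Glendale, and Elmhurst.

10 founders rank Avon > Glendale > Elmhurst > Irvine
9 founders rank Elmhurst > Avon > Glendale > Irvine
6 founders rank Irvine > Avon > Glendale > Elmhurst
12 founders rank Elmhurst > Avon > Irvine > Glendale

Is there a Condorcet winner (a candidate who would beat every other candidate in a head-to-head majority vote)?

Head-to-head results (37 voters total):
Avon vs Irvine: Avon wins 31–6.
Avon vs Glendale: Avon wins 37–0.
Avon vs Elmhurst: Elmhurst wins 21–16.
Irvine vs Glendale: Glendale wins 19–18.
Irvine vs Elmhurst: Elmhurst wins 31–6.
Glendale vs Elmhurst: Elmhurst wins 21–16.
Elmhurst beats each rival — Avon (21–16), Irvine (31–6), Glendale (21–16) — so Elmhurst is the Condorcet winner.

Yes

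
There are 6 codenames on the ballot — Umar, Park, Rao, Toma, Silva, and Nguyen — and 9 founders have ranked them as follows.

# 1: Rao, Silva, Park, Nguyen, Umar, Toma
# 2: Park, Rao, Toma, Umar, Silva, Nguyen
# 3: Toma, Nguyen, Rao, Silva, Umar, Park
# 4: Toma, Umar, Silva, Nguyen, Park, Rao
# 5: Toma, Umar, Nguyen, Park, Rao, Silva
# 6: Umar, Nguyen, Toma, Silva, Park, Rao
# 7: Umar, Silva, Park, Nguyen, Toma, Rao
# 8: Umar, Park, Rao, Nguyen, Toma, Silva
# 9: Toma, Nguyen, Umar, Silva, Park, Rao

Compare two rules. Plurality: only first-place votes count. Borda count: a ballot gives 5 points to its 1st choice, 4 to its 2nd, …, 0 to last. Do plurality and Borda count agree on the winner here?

Plurality first-place counts: Umar 3, Park 1, Rao 1, Toma 4, Silva 0, Nguyen 0 → Toma.
Borda totals: Umar 30, Park 20, Rao 16, Toma 28, Silva 18, Nguyen 23 → Umar.
The two rules disagree: plurality picks Toma, Borda picks Umar.

No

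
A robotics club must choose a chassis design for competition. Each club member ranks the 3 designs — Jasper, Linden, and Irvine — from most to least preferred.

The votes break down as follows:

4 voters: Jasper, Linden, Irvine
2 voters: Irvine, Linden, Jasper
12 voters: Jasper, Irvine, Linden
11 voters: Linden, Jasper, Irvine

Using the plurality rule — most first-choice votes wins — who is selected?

First-place vote totals:
  Jasper: 16
  Linden: 11
  Irvine: 2
Jasper has the most first-place votes.

Jasper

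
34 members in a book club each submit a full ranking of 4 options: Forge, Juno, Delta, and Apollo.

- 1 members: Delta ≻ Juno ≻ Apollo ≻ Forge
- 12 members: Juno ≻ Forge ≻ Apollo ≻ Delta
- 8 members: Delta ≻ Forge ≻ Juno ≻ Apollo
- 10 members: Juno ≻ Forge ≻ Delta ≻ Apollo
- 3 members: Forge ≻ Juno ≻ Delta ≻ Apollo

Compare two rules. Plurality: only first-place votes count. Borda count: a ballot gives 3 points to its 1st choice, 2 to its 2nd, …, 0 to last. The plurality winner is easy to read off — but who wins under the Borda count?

Plurality first-place counts: Forge 3, Juno 22, Delta 9, Apollo 0 → Juno.
Borda totals: Forge 69, Juno 82, Delta 40, Apollo 13 → Juno.

Juno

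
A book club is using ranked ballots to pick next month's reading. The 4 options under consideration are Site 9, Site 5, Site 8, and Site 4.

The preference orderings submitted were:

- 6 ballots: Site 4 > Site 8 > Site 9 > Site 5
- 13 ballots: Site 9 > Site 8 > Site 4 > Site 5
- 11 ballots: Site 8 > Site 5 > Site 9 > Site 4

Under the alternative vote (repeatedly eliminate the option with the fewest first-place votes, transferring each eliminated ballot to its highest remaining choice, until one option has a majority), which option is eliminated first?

Site 5

Round 1: Site 9 13, Site 8 11, Site 4 6, Site 5 0. Site 5 has the fewest and is eliminated.
Round 2: Site 9 13, Site 8 11, Site 4 6. Site 4 has the fewest and is eliminated.
Round 3: Site 8 17, Site 9 13. Site 8 has a majority.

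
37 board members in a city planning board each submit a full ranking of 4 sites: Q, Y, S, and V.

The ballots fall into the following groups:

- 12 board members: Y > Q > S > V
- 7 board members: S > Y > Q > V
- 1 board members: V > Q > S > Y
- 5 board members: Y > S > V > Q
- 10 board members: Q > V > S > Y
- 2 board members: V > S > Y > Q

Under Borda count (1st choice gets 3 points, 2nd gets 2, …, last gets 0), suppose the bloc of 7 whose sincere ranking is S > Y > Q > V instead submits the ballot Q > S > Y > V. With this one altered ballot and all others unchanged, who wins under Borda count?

Borda totals with the altered ballot: Q 77, Y 60, S 51, V 34.
The switch changes the winner from Y to Q.

Q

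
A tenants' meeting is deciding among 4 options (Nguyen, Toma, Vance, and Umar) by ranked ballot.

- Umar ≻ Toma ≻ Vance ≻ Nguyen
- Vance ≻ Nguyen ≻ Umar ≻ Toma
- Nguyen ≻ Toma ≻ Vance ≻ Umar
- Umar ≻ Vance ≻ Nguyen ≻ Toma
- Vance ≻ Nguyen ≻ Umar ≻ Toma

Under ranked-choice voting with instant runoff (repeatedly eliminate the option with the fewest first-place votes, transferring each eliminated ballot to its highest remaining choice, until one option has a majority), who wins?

Round 1: Vance 2, Umar 2, Nguyen 1, Toma 0. Toma has the fewest and is eliminated.
Round 2: Vance 2, Umar 2, Nguyen 1. Nguyen has the fewest and is eliminated.
Round 3: Vance 3, Umar 2. Vance has a majority.

Vance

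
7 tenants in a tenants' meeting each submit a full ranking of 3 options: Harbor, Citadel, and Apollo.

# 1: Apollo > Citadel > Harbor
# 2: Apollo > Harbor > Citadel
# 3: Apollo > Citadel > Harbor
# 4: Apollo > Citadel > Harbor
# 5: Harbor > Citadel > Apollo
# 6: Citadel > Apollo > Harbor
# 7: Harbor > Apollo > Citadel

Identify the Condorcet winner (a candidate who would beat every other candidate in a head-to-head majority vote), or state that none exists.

Head-to-head results (7 voters total):
Harbor vs Citadel: Citadel wins 4–3.
Harbor vs Apollo: Apollo wins 5–2.
Citadel vs Apollo: Apollo wins 5–2.
Apollo beats each rival — Harbor (5–2), Citadel (5–2) — so Apollo is the Condorcet winner.

Apollo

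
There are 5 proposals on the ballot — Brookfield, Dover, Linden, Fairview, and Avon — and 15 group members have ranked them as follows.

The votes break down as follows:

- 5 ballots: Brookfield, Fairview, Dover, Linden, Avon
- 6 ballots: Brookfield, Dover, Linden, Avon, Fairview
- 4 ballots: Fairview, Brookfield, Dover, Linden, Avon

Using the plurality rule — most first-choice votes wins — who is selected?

Brookfield

First-place vote totals:
  Brookfield: 11
  Dover: 0
  Linden: 0
  Fairview: 4
  Avon: 0
Brookfield has the most first-place votes.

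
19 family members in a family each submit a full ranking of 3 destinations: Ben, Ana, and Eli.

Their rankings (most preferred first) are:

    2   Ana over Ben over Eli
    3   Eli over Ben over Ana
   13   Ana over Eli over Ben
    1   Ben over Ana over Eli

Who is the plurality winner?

First-place vote totals:
  Ben: 1
  Ana: 15
  Eli: 3
Ana has the most first-place votes.

Ana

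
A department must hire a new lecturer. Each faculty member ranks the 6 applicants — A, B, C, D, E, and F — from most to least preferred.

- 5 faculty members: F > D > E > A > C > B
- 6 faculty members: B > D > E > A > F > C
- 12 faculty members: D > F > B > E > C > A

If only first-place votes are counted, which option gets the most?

First-place vote totals:
  A: 0
  B: 6
  C: 0
  D: 12
  E: 0
  F: 5
D has the most first-place votes.

D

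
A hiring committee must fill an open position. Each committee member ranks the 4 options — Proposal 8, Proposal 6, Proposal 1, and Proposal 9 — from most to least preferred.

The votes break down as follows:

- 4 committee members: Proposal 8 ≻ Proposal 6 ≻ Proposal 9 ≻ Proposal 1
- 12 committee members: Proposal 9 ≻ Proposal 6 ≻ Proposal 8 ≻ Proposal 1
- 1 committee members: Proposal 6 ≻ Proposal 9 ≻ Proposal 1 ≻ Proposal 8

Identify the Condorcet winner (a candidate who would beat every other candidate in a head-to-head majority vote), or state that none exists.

Head-to-head results (17 voters total):
Proposal 8 vs Proposal 6: Proposal 6 wins 13–4.
Proposal 8 vs Proposal 1: Proposal 8 wins 16–1.
Proposal 8 vs Proposal 9: Proposal 9 wins 13–4.
Proposal 6 vs Proposal 1: Proposal 6 wins 17–0.
Proposal 6 vs Proposal 9: Proposal 9 wins 12–5.
Proposal 1 vs Proposal 9: Proposal 9 wins 17–0.
Proposal 9 beats each rival — Proposal 8 (13–4), Proposal 6 (12–5), Proposal 1 (17–0) — so Proposal 9 is the Condorcet winner.

Proposal 9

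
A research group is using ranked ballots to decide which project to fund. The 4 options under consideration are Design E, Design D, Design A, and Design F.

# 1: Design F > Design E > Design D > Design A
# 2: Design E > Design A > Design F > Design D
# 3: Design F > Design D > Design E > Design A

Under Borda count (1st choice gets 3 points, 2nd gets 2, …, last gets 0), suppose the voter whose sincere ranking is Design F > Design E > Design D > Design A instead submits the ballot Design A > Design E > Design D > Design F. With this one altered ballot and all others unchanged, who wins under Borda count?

Design E

Borda totals with the altered ballot: Design E 6, Design D 3, Design A 5, Design F 4.
The switch changes the winner from Design F to Design E.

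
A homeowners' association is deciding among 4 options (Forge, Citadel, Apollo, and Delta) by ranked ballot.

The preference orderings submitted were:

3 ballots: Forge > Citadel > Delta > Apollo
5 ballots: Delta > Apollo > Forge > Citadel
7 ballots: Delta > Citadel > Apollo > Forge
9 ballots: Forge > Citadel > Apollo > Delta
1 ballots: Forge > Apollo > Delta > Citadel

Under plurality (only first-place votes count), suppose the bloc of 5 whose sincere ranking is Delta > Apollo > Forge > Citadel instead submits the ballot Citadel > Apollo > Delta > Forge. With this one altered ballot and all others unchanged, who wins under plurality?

Forge

First-place totals with the altered ballot: Forge 13, Citadel 5, Apollo 0, Delta 7.
The winner is unchanged: still Forge.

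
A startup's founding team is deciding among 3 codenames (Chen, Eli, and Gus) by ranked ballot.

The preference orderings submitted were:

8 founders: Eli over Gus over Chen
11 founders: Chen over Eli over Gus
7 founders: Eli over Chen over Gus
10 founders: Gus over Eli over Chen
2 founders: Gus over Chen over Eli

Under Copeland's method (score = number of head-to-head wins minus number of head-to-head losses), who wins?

Pairwise results:
  Chen vs Eli: Eli wins 25–13.
  Chen vs Gus: Gus wins 20–18.
  Eli vs Gus: Eli wins 26–12.
Copeland scores (wins − losses):
  Chen: 0 − 2 = -2
  Eli: 2 − 0 = 2
  Gus: 1 − 1 = 0
Eli has the best Copeland score.

Eli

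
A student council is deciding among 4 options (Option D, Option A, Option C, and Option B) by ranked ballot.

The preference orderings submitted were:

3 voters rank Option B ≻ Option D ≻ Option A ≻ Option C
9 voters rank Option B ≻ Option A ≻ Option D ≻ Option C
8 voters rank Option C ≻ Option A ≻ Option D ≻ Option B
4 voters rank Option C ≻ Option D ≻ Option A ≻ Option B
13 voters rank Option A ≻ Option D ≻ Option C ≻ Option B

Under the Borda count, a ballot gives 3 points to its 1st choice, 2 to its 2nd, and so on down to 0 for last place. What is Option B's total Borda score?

36

Borda scores:
  Option D: 3·2 + 9·1 + 8·1 + 4·2 + 13·2 = 57
  Option A: 3·1 + 9·2 + 8·2 + 4·1 + 13·3 = 80
  Option C: 3·0 + 9·0 + 8·3 + 4·3 + 13·1 = 49
  Option B: 3·3 + 9·3 + 8·0 + 4·0 + 13·0 = 36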